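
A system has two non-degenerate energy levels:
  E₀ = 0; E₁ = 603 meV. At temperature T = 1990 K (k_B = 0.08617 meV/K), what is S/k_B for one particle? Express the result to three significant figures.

0.131

k_BT = 0.08617 × 1990 K = 171.48 meV.
Eᵢ/kT = 0, 3.5164.
Z = Σ e^(−Eᵢ/kT) = e^(−0) + e^(−3.5164) = 1.0000 + 0.029706 = 1.0297.
⟨E⟩ = Σ EᵢPᵢ = 17.396 meV.
S/k_B = ln Z + ⟨E⟩/kT = ln(1.0297) + 17.396/171.48 = 0.029267 + 0.10145 = 0.131.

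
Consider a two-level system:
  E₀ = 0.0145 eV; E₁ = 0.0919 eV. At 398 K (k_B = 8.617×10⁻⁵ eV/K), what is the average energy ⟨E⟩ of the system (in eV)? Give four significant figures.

0.02183 eV

k_BT = 8.617×10⁻⁵ × 398 K = 0.0342957 eV.
Eᵢ/kT = 0.422794, 2.67964.
Z = Σ e^(−Eᵢ/kT) = e^(−0.422794) + e^(−2.67964) = 0.655214 + 0.0685878 = 0.723802.
⟨E⟩ = Σ Eᵢ e^(−Eᵢ/kT) / Z = (0.0145·0.655214 + 0.0919·0.0685878) / 0.723802 = 0.02183 eV.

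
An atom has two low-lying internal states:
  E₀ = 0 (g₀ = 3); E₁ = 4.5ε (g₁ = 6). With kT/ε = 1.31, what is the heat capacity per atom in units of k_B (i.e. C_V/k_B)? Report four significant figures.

0.6711

Eᵢ/kT = 0, 3.43511.
Z = Σ gᵢe^(−Eᵢ/kT) = 3·e^(−0) + 6·e^(−3.43511) = 3.00000 + 0.193331 = 3.19333.
⟨E⟩ = 0.272440 ε, ⟨E²⟩ = 1.22598 ε².
C_V/k_B = (⟨E²⟩ − ⟨E⟩²)/(kT)² = (1.22598 − 0.0742236)/1.71610 = 0.6711.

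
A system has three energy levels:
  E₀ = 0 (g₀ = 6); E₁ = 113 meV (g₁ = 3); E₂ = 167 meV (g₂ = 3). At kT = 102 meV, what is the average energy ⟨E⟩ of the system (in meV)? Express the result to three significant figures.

Eᵢ/kT = 0, 1.1078, 1.6373.
Z = Σ gᵢe^(−Eᵢ/kT) = 6·e^(−0) + 3·e^(−1.1078) + 3·e^(−1.6373) = 6.0000 + 0.99085 + 0.58351 = 7.5744.
⟨E⟩ = Σ Eᵢ gᵢe^(−Eᵢ/kT) / Z = (0·6.0000 + 113·0.99085 + 167·0.58351) / 7.5744 = 27.6 meV.

27.6 meV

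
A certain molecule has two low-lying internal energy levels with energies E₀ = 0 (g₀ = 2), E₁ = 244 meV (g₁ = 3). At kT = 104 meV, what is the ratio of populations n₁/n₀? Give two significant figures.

n₁/n₀ = (g₁/g₀) exp[−(E₁−E₀)/kT] = (3/2) × exp(−(244 meV)/(104 meV)) = (3/2) × exp(-2.346) = 0.14.

0.14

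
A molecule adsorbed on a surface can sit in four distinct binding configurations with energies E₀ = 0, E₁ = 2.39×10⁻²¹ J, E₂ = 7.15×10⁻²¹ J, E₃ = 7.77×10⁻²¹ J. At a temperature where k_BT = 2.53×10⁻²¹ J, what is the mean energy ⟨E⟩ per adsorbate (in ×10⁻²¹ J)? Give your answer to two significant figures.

Eᵢ/kT = 0, 0.9447, 2.826, 3.071.
Z = Σ e^(−Eᵢ/kT) = e^(−0) + e^(−0.9447) + e^(−2.826) + e^(−3.071) = 1.000 + 0.3888 + 0.05925 + 0.04637 = 1.494.
⟨E⟩ = Σ Eᵢ e^(−Eᵢ/kT) / Z = (0·1.000 + 2.39·0.3888 + 7.15·0.05925 + 7.77·0.04637) / 1.494 = 1.1 ×10⁻²¹ J.

1.1 ×10⁻²¹ J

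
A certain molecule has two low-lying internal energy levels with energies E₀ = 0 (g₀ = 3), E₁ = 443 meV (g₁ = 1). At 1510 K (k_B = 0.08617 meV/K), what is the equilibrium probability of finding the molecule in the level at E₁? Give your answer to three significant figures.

0.0110

k_BT = 0.08617 × 1510 K = 130.12 meV.
Eᵢ/kT = 0, 3.4045.
Z = Σ gᵢe^(−Eᵢ/kT) = 3·e^(−0) + 1·e^(−3.4045) = 3.0000 + 0.033223 = 3.0332.
P₁ = g₁ e^(−E₁/kT) / Z = 0.033223/3.0332 = 0.0110.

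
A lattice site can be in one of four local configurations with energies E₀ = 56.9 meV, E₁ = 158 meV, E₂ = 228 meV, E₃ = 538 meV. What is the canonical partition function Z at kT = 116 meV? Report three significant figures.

Z = 1.02

Eᵢ/kT = 0.49052, 1.3621, 1.9655, 4.6379.
Z = Σ e^(−Eᵢ/kT) = e^(−0.49052) + e^(−1.3621) + e^(−1.9655) + e^(−4.6379) = 0.61231 + 0.25612 + 0.14009 + 0.0096780 = 1.0182.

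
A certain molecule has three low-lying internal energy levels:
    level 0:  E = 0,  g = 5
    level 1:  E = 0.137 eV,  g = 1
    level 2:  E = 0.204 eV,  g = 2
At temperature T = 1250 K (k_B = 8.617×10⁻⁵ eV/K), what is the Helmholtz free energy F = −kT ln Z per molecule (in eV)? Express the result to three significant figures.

-0.185 eV

k_BT = 8.617×10⁻⁵ × 1250 K = 0.10771 eV.
Eᵢ/kT = 0, 1.2719, 1.8940.
Z = Σ gᵢe^(−Eᵢ/kT) = 5·e^(−0) + 1·e^(−1.2719) + 2·e^(−1.8940) = 5.0000 + 0.28030 + 0.30094 = 5.5812.
F = −kT ln Z = −0.10771 × ln(5.5812) = −0.10771 × 1.7194 = -0.185 eV.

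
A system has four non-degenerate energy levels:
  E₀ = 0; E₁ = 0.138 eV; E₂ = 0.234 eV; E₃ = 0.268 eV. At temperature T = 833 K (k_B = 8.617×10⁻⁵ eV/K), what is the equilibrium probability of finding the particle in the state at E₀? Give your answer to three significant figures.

k_BT = 8.617×10⁻⁵ × 833 K = 0.071780 eV.
Eᵢ/kT = 0, 1.9225, 3.2600, 3.7336.
Z = Σ e^(−Eᵢ/kT) = e^(−0) + e^(−1.9225) + e^(−3.2600) + e^(−3.7336) = 1.0000 + 0.14624 + 0.038388 + 0.023907 = 1.2085.
P₀ = e^(−E₀/kT) / Z = 1.0000/1.2085 = 0.827.

0.827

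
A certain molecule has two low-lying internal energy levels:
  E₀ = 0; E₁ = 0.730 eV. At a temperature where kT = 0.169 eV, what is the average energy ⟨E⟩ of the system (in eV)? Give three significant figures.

Eᵢ/kT = 0, 4.3195.
Z = Σ e^(−Eᵢ/kT) = e^(−0) + e^(−4.3195) = 1.0000 + 0.013307 = 1.0133.
⟨E⟩ = Σ Eᵢ e^(−Eᵢ/kT) / Z = (0·1.0000 + 0.730·0.013307) / 1.0133 = 0.00959 eV.

0.00959 eV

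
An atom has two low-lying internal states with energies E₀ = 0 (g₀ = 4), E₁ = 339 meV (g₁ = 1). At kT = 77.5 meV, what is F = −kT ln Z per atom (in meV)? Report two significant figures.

-110 meV

Eᵢ/kT = 0, 4.374.
Z = Σ gᵢe^(−Eᵢ/kT) = 4·e^(−0) + 1·e^(−4.374) = 4.000 + 0.01260 = 4.013.
F = −kT ln Z = −77.5 × ln(4.013) = −77.5 × 1.390 = -110 meV.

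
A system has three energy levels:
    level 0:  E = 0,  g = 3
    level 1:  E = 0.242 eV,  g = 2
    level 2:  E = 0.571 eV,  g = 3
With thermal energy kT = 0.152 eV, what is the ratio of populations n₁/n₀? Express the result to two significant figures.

n₁/n₀ = (g₁/g₀) exp[−(E₁−E₀)/kT] = (2/3) × exp(−(0.242 eV)/(0.152 eV)) = (2/3) × exp(-1.592) = 0.14.

0.14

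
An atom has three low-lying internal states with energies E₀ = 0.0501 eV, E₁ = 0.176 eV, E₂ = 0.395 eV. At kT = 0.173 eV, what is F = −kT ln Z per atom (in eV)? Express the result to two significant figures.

-0.033 eV

Eᵢ/kT = 0.2896, 1.017, 2.283.
Z = Σ e^(−Eᵢ/kT) = e^(−0.2896) + e^(−1.017) + e^(−2.283) = 0.7486 + 0.3617 + 0.1020 = 1.212.
F = −kT ln Z = −0.173 × ln(1.212) = −0.173 × 0.1923 = -0.033 eV.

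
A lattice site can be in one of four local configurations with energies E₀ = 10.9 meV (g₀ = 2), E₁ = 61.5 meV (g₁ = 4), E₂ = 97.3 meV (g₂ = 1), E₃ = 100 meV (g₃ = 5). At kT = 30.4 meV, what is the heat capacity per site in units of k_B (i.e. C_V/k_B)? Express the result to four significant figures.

Eᵢ/kT = 0.358553, 2.02303, 3.20066, 3.28947.
Z = Σ gᵢe^(−Eᵢ/kT) = 2·e^(−0.358553) + 4·e^(−2.02303) + 1·e^(−3.20066) + 5·e^(−3.28947) = 1.39737 + 0.529017 + 0.0407353 + 0.186368 = 2.15349.
⟨E⟩ = 32.6754 meV, ⟨E²⟩ = 2050.73 meV².
C_V/k_B = (⟨E²⟩ − ⟨E⟩²)/(kT)² = (2050.73 − 1067.68)/924.160 = 1.064.

1.064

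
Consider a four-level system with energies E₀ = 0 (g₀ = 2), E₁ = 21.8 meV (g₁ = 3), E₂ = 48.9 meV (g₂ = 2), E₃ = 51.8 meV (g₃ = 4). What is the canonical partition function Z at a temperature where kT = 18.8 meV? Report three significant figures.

Eᵢ/kT = 0, 1.1596, 2.6011, 2.7553.
Z = Σ gᵢe^(−Eᵢ/kT) = 2·e^(−0) + 3·e^(−1.1596) + 2·e^(−2.6011) + 4·e^(−2.7553) = 2.0000 + 0.94083 + 0.14838 + 0.25436 = 3.3436.

Z = 3.34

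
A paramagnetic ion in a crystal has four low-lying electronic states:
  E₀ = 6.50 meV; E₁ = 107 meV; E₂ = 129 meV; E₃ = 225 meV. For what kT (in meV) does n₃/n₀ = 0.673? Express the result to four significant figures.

551.8 meV

n₃/n₀ = exp[−(E₃−E₀)/kT] = 0.673.
⇒ (E₃−E₀)/kT = ln(1/0.673) = ln(1.48588) = 0.396007.
kT = 218.50 meV / 0.396007 = 551.8 meV.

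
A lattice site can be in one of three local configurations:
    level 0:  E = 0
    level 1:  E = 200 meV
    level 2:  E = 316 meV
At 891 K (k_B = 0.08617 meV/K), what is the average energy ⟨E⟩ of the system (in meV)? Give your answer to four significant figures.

18.29 meV

k_BT = 0.08617 × 891 K = 76.7775 meV.
Eᵢ/kT = 0, 2.60493, 4.11579.
Z = Σ e^(−Eᵢ/kT) = e^(−0) + e^(−2.60493) + e^(−4.11579) = 1.00000 + 0.0739083 + 0.0163130 = 1.09022.
⟨E⟩ = Σ Eᵢ e^(−Eᵢ/kT) / Z = (0·1.00000 + 200·0.0739083 + 316·0.0163130) / 1.09022 = 18.29 meV.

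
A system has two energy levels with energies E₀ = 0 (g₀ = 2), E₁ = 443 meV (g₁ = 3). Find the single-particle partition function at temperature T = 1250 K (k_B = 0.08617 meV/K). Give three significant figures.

Z = 2.05

k_BT = 0.08617 × 1250 K = 107.71 meV.
Eᵢ/kT = 0, 4.1129.
Z = Σ gᵢe^(−Eᵢ/kT) = 2·e^(−0) + 3·e^(−4.1129) = 2.0000 + 0.049081 = 2.0491.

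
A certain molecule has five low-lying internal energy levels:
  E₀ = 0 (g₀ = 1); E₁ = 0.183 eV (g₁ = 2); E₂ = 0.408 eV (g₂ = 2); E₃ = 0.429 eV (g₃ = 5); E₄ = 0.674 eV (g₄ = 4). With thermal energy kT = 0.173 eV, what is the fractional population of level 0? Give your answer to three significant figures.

Eᵢ/kT = 0, 1.0578, 2.3584, 2.4798, 3.8960.
Z = Σ gᵢe^(−Eᵢ/kT) = 1·e^(−0) + 2·e^(−1.0578) + 2·e^(−2.3584) + 5·e^(−2.4798) + 4·e^(−3.8960) = 1.0000 + 0.69444 + 0.18914 + 0.41880 + 0.081292 = 2.3837.
P₀ = g₀ e^(−E₀/kT) / Z = 1.0000/2.3837 = 0.420.

0.420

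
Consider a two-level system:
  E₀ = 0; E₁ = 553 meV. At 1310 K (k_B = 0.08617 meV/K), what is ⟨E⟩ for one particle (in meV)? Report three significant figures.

4.09 meV

k_BT = 0.08617 × 1310 K = 112.88 meV.
Eᵢ/kT = 0, 4.8990.
Z = Σ e^(−Eᵢ/kT) = e^(−0) + e^(−4.8990) = 1.0000 + 0.0074540 = 1.0075.
⟨E⟩ = Σ Eᵢ e^(−Eᵢ/kT) / Z = (0·1.0000 + 553·0.0074540) / 1.0075 = 4.09 meV.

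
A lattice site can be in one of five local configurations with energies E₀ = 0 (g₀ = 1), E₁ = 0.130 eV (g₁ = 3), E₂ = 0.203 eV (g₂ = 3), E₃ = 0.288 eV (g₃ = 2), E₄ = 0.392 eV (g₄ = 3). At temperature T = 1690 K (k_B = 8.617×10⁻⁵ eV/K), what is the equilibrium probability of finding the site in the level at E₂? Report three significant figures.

k_BT = 8.617×10⁻⁵ × 1690 K = 0.14563 eV.
Eᵢ/kT = 0, 0.89267, 1.3939, 1.9776, 2.6918.
Z = Σ gᵢe^(−Eᵢ/kT) = 1·e^(−0) + 3·e^(−0.89267) + 3·e^(−1.3939) + 2·e^(−1.9776) + 3·e^(−2.6918) = 1.0000 + 1.2287 + 0.74432 + 0.27680 + 0.20328 = 3.4531.
P₂ = g₂ e^(−E₂/kT) / Z = 0.74432/3.4531 = 0.216.

0.216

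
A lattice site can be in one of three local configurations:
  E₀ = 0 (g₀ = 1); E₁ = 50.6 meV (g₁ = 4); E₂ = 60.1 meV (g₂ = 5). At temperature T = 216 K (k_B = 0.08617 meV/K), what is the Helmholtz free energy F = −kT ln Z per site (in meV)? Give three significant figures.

k_BT = 0.08617 × 216 K = 18.613 meV.
Eᵢ/kT = 0, 2.7185, 3.2289.
Z = Σ gᵢe^(−Eᵢ/kT) = 1·e^(−0) + 4·e^(−2.7185) + 5·e^(−3.2289) = 1.0000 + 0.26389 + 0.19801 = 1.4619.
F = −kT ln Z = −18.613 × ln(1.4619) = −18.613 × 0.37974 = -7.07 meV.

-7.07 meV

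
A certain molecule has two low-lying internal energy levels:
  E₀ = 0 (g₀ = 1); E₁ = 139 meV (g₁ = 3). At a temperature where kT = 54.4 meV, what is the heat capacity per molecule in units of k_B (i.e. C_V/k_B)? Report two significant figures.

Eᵢ/kT = 0, 2.555.
Z = Σ gᵢe^(−Eᵢ/kT) = 1·e^(−0) + 3·e^(−2.555) = 1.000 + 0.2331 = 1.233.
⟨E⟩ = 26.28 meV, ⟨E²⟩ = 3653 meV².
C_V/k_B = (⟨E²⟩ − ⟨E⟩²)/(kT)² = (3653 − 690.6)/2959 = 1.0.

1.0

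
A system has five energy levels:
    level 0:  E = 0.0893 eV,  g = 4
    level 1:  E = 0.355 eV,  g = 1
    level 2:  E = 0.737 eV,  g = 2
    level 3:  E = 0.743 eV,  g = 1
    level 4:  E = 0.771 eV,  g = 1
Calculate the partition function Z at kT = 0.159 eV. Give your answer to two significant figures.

Eᵢ/kT = 0.5616, 2.233, 4.635, 4.673, 4.849.
Z = Σ gᵢe^(−Eᵢ/kT) = 4·e^(−0.5616) + 1·e^(−2.233) + 2·e^(−4.635) + 1·e^(−4.673) + 1·e^(−4.849) = 2.281 + 0.1072 + 0.01941 + 0.009344 + 0.007836 = 2.425.

Z = 2.4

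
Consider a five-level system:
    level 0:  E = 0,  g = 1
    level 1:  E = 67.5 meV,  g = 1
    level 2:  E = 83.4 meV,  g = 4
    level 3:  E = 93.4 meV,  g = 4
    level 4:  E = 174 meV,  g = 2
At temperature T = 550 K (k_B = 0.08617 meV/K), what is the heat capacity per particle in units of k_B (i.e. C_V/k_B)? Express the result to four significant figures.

k_BT = 0.08617 × 550 K = 47.3935 meV.
Eᵢ/kT = 0, 1.42425, 1.75973, 1.97073, 3.67139.
Z = Σ gᵢe^(−Eᵢ/kT) = 1·e^(−0) + 1·e^(−1.42425) + 4·e^(−1.75973) + 4·e^(−1.97073) + 2·e^(−3.67139) = 1.00000 + 0.240689 + 0.688365 + 0.557420 + 0.0508822 = 2.53736.
⟨E⟩ = 53.0365 meV, ⟨E²⟩ = 4842.75 meV².
C_V/k_B = (⟨E²⟩ − ⟨E⟩²)/(kT)² = (4842.75 − 2812.87)/2246.14 = 0.9037.

0.9037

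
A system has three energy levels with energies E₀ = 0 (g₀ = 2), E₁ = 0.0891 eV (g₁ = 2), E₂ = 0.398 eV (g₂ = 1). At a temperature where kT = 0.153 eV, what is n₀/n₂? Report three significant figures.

27.0

n₀/n₂ = (g₀/g₂) exp[−(E₀−E₂)/kT] = (2/1) × exp(−(-0.398 eV)/(0.153 eV)) = (2/1) × exp(2.6013) = 27.0.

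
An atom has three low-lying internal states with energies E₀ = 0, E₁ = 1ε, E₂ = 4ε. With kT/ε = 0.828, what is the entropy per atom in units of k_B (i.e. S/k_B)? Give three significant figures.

0.573

Eᵢ/kT = 0, 1.2077, 4.8309.
Z = Σ e^(−Eᵢ/kT) = e^(−0) + e^(−1.2077) + e^(−4.8309) = 1.0000 + 0.29888 + 0.0079793 = 1.3069.
⟨E⟩ = Σ EᵢPᵢ = 0.25312 ε.
S/k_B = ln Z + ⟨E⟩/kT = ln(1.3069) + 0.25312/0.828 = 0.26766 + 0.30570 = 0.573.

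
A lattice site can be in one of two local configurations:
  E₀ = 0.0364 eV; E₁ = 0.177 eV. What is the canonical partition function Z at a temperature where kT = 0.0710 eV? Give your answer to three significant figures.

Z = 0.682

Eᵢ/kT = 0.51268, 2.4930.
Z = Σ e^(−Eᵢ/kT) = e^(−0.51268) + e^(−2.4930) = 0.59889 + 0.082662 = 0.68155.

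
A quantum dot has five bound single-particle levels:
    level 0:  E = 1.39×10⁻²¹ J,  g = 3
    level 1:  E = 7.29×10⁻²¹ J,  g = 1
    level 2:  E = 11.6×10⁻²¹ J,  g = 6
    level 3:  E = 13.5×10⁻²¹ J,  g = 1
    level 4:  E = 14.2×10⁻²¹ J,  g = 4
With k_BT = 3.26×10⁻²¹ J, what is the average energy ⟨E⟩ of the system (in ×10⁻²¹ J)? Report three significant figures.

Eᵢ/kT = 0.42638, 2.2362, 3.5583, 4.1411, 4.3558.
Z = Σ gᵢe^(−Eᵢ/kT) = 3·e^(−0.42638) + 1·e^(−2.2362) + 6·e^(−3.5583) + 1·e^(−4.1411) + 4·e^(−4.3558) = 1.9586 + 0.10686 + 0.17092 + 0.015905 + 0.051329 = 2.3036.
⟨E⟩ = Σ Eᵢ gᵢe^(−Eᵢ/kT) / Z = (1.39·1.9586 + 7.29·0.10686 + 11.6·0.17092 + 13.5·0.015905 + 14.2·0.051329) / 2.3036 = 2.79 ×10⁻²¹ J.

2.79 ×10⁻²¹ J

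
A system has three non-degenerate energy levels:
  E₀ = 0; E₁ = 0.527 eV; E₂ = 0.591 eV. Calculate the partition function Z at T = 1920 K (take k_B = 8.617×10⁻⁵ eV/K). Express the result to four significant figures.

Z = 1.069

k_BT = 8.617×10⁻⁵ × 1920 K = 0.165446 eV.
Eᵢ/kT = 0, 3.18533, 3.57216.
Z = Σ e^(−Eᵢ/kT) = e^(−0) + e^(−3.18533) + e^(−3.57216) = 1.00000 + 0.0413646 + 0.0280951 = 1.06946.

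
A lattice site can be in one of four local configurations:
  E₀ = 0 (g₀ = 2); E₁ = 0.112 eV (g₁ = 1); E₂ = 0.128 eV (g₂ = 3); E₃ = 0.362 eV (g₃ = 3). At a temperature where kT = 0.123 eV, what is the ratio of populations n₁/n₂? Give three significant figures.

0.380

n₁/n₂ = (g₁/g₂) exp[−(E₁−E₂)/kT] = (1/3) × exp(−(-0.016 eV)/(0.123 eV)) = (1/3) × exp(0.13008) = 0.380.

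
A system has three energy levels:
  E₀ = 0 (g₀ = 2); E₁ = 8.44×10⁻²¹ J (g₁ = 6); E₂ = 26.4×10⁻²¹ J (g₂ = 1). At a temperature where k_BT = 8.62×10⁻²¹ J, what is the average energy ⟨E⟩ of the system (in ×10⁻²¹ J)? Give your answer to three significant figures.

Eᵢ/kT = 0, 0.97912, 3.0626.
Z = Σ gᵢe^(−Eᵢ/kT) = 2·e^(−0) + 6·e^(−0.97912) + 1·e^(−3.0626) = 2.0000 + 2.2538 + 0.046766 = 4.3006.
⟨E⟩ = Σ Eᵢ gᵢe^(−Eᵢ/kT) / Z = (0·2.0000 + 8.44·2.2538 + 26.4·0.046766) / 4.3006 = 4.71 ×10⁻²¹ J.

4.71 ×10⁻²¹ J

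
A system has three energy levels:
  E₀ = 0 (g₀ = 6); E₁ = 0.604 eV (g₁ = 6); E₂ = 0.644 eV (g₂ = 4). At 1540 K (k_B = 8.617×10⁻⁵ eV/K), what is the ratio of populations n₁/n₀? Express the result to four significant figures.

k_BT = 8.617×10⁻⁵ × 1540 K = 0.132702 eV.
n₁/n₀ = (g₁/g₀) exp[−(E₁−E₀)/kT] = (6/6) × exp(−(0.604 eV)/(0.132702 eV)) = (6/6) × exp(-4.55155) = 0.01055.

0.01055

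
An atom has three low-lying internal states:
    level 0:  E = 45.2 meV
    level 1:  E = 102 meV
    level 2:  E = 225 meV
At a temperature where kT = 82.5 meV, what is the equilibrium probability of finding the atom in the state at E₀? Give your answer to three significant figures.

Eᵢ/kT = 0.54788, 1.2364, 2.7273.
Z = Σ e^(−Eᵢ/kT) = e^(−0.54788) + e^(−1.2364) + e^(−2.7273) = 0.57817 + 0.29043 + 0.065396 = 0.93400.
P₀ = e^(−E₀/kT) / Z = 0.57817/0.93400 = 0.619.

0.619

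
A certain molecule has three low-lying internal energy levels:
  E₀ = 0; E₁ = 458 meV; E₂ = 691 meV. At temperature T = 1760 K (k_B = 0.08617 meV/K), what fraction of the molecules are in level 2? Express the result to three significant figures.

k_BT = 0.08617 × 1760 K = 151.66 meV.
Eᵢ/kT = 0, 3.0199, 4.5562.
Z = Σ e^(−Eᵢ/kT) = e^(−0) + e^(−3.0199) + e^(−4.5562) = 1.0000 + 0.048806 + 0.010502 = 1.0593.
P₂ = e^(−E₂/kT) / Z = 0.010502/1.0593 = 0.00991.

0.00991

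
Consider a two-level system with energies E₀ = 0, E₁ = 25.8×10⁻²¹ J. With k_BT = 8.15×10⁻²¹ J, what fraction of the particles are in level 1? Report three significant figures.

Eᵢ/kT = 0, 3.1656.
Z = Σ e^(−Eᵢ/kT) = e^(−0) + e^(−3.1656) = 1.0000 + 0.042189 = 1.0422.
P₁ = e^(−E₁/kT) / Z = 0.042189/1.0422 = 0.0405.

0.0405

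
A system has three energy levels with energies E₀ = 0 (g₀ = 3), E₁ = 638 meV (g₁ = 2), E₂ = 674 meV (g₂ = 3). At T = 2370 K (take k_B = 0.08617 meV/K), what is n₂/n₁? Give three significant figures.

k_BT = 0.08617 × 2370 K = 204.22 meV.
n₂/n₁ = (g₂/g₁) exp[−(E₂−E₁)/kT] = (3/2) × exp(−(36 meV)/(204.22 meV)) = (3/2) × exp(-0.17628) = 1.26.

1.26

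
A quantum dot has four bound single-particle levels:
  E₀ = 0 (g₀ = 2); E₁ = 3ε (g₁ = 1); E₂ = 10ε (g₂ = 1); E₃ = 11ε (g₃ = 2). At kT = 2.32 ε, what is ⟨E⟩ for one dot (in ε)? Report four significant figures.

0.4986 ε

Eᵢ/kT = 0, 1.29310, 4.31034, 4.74138.
Z = Σ gᵢe^(−Eᵢ/kT) = 2·e^(−0) + 1·e^(−1.29310) + 1·e^(−4.31034) + 2·e^(−4.74138) = 2.00000 + 0.274419 + 0.0134290 + 0.0174532 = 2.30530.
⟨E⟩ = Σ Eᵢ gᵢe^(−Eᵢ/kT) / Z = (0·2.00000 + 3·0.274419 + 10·0.0134290 + 11·0.0174532) / 2.30530 = 0.4986 ε.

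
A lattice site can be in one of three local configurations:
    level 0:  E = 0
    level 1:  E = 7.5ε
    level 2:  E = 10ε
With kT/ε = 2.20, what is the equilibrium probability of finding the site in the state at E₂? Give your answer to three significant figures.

0.0102

Eᵢ/kT = 0, 3.4091, 4.5455.
Z = Σ e^(−Eᵢ/kT) = e^(−0) + e^(−3.4091) + e^(−4.5455) = 1.0000 + 0.033071 + 0.010615 = 1.0437.
P₂ = e^(−E₂/kT) / Z = 0.010615/1.0437 = 0.0102.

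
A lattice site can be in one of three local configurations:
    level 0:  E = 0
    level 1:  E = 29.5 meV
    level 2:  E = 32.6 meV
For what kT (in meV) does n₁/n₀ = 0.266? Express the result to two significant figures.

n₁/n₀ = exp[−(E₁−E₀)/kT] = 0.266.
⇒ (E₁−E₀)/kT = ln(1/0.266) = ln(3.759) = 1.324.
kT = 29.5 meV / 1.324 = 22 meV.

22 meV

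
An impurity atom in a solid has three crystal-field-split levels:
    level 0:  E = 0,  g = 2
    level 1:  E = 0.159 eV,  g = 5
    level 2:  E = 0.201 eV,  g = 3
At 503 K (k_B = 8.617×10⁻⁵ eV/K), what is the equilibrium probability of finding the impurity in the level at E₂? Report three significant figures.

0.0135

k_BT = 8.617×10⁻⁵ × 503 K = 0.043344 eV.
Eᵢ/kT = 0, 3.6683, 4.6373.
Z = Σ gᵢe^(−Eᵢ/kT) = 2·e^(−0) + 5·e^(−3.6683) + 3·e^(−4.6373) = 2.0000 + 0.12760 + 0.029051 = 2.1567.
P₂ = g₂ e^(−E₂/kT) / Z = 0.029051/2.1567 = 0.0135.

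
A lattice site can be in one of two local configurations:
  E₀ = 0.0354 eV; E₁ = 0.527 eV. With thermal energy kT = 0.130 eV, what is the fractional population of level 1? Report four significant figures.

Eᵢ/kT = 0.272308, 4.05385.
Z = Σ e^(−Eᵢ/kT) = e^(−0.272308) + e^(−4.05385) = 0.761620 + 0.0173554 = 0.778975.
P₁ = e^(−E₁/kT) / Z = 0.0173554/0.778975 = 0.02228.

0.02228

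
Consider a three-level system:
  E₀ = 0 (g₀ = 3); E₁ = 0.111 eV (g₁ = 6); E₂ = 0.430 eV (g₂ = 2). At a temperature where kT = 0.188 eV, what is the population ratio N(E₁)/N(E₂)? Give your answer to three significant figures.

n₁/n₂ = (g₁/g₂) exp[−(E₁−E₂)/kT] = (6/2) × exp(−(-0.319 eV)/(0.188 eV)) = (6/2) × exp(1.6968) = 16.4.

16.4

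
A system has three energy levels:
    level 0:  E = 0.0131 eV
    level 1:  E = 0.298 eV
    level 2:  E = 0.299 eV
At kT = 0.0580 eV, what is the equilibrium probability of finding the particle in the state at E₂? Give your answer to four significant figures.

Eᵢ/kT = 0.225862, 5.13793, 5.15517.
Z = Σ e^(−Eᵢ/kT) = e^(−0.225862) + e^(−5.13793) + e^(−5.15517) = 0.797828 + 0.00586983 + 0.00576950 = 0.809467.
P₂ = e^(−E₂/kT) / Z = 0.00576950/0.809467 = 0.007128.

0.007128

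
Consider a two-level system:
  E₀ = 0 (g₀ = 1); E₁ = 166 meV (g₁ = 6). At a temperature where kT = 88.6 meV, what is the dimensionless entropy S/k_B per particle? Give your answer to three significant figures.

1.55

Eᵢ/kT = 0, 1.8736.
Z = Σ gᵢe^(−Eᵢ/kT) = 1·e^(−0) + 6·e^(−1.8736) = 1.0000 + 0.92142 = 1.9214.
⟨E⟩ = Σ EᵢPᵢ = 79.606 meV.
S/k_B = ln Z + ⟨E⟩/kT = ln(1.9214) + 79.606/88.6 = 0.65305 + 0.89849 = 1.55.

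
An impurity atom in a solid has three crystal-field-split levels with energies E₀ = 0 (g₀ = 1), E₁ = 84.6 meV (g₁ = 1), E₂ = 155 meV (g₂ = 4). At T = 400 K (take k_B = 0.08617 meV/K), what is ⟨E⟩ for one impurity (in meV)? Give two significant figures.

13 meV

k_BT = 0.08617 × 400 K = 34.47 meV.
Eᵢ/kT = 0, 2.454, 4.497.
Z = Σ gᵢe^(−Eᵢ/kT) = 1·e^(−0) + 1·e^(−2.454) + 4·e^(−4.497) = 1.000 + 0.08595 + 0.04457 = 1.131.
⟨E⟩ = Σ Eᵢ gᵢe^(−Eᵢ/kT) / Z = (0·1.000 + 84.6·0.08595 + 155·0.04457) / 1.131 = 13 meV.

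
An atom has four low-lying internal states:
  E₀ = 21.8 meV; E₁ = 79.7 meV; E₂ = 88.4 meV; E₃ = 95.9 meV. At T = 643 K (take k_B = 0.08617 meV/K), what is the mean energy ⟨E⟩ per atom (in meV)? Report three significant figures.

53.0 meV

k_BT = 0.08617 × 643 K = 55.407 meV.
Eᵢ/kT = 0.39345, 1.4384, 1.5955, 1.7308.
Z = Σ e^(−Eᵢ/kT) = e^(−0.39345) + e^(−1.4384) + e^(−1.5955) + e^(−1.7308) = 0.67473 + 0.23731 + 0.20281 + 0.17714 = 1.2920.
⟨E⟩ = Σ Eᵢ e^(−Eᵢ/kT) / Z = (21.8·0.67473 + 79.7·0.23731 + 88.4·0.20281 + 95.9·0.17714) / 1.2920 = 53.0 meV.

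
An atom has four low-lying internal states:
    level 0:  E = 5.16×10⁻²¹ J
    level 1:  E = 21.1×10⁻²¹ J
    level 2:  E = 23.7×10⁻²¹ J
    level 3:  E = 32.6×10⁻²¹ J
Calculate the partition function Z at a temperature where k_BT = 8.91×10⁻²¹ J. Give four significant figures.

Eᵢ/kT = 0.579125, 2.36813, 2.65993, 3.65881.
Z = Σ e^(−Eᵢ/kT) = e^(−0.579125) + e^(−2.36813) + e^(−2.65993) + e^(−3.65881) = 0.560388 + 0.0936557 + 0.0699531 + 0.0257632 = 0.749760.

Z = 0.7498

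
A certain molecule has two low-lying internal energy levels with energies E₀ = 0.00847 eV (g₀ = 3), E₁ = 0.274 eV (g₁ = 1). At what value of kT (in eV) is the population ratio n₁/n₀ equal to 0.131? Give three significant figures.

n₁/n₀ = (g₁/g₀) exp[−(E₁−E₀)/kT] = 0.131.
⇒ (E₁−E₀)/kT = ln((1/3)/0.131) = ln(2.5445) = 0.93393.
kT = 0.26553 eV / 0.93393 = 0.284 eV.

0.284 eV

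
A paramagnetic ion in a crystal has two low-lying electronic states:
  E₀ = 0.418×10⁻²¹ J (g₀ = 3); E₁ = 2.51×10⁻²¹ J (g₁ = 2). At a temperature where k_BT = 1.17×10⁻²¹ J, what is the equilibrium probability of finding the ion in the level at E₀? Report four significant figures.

0.8997

Eᵢ/kT = 0.357265, 2.14530.
Z = Σ gᵢe^(−Eᵢ/kT) = 3·e^(−0.357265) + 2·e^(−2.14530) = 2.09876 + 0.234066 = 2.33283.
P₀ = g₀ e^(−E₀/kT) / Z = 2.09876/2.33283 = 0.8997.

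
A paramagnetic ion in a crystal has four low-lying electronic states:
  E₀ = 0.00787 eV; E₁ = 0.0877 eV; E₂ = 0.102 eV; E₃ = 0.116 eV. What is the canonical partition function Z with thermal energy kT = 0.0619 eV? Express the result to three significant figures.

Z = 1.47

Eᵢ/kT = 0.12714, 1.4168, 1.6478, 1.8740.
Z = Σ e^(−Eᵢ/kT) = e^(−0.12714) + e^(−1.4168) + e^(−1.6478) + e^(−1.8740) = 0.88061 + 0.24249 + 0.19247 + 0.15351 = 1.4691.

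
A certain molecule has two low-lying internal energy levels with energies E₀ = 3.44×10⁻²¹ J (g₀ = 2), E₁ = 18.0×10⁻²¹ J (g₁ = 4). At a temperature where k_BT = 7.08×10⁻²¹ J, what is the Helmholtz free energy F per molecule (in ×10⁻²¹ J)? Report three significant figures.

-3.08 ×10⁻²¹ J

Eᵢ/kT = 0.48588, 2.5424.
Z = Σ gᵢe^(−Eᵢ/kT) = 2·e^(−0.48588) + 4·e^(−2.5424) = 1.2303 + 0.31471 = 1.5450.
F = −kT ln Z = −7.08 × ln(1.5450) = −7.08 × 0.43502 = -3.08 ×10⁻²¹ J.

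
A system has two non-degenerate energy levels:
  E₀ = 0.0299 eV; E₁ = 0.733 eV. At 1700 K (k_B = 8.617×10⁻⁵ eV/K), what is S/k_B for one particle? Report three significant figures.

k_BT = 8.617×10⁻⁵ × 1700 K = 0.14649 eV.
Eᵢ/kT = 0.20411, 5.0038.
Z = Σ e^(−Eᵢ/kT) = e^(−0.20411) + e^(−5.0038) = 0.81537 + 0.0067124 = 0.82208.
⟨E⟩ = Σ EᵢPᵢ = 0.035641 eV.
S/k_B = ln Z + ⟨E⟩/kT = ln(0.82208) + 0.035641/0.14649 = -0.19592 + 0.24330 = 0.0474.

0.0474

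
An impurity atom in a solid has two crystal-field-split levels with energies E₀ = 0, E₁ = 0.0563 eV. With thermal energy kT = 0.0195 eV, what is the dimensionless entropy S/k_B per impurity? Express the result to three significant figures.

0.207

Eᵢ/kT = 0, 2.8872.
Z = Σ e^(−Eᵢ/kT) = e^(−0) + e^(−2.8872) = 1.0000 + 0.055732 = 1.0557.
⟨E⟩ = Σ EᵢPᵢ = 0.0029722 eV.
S/k_B = ln Z + ⟨E⟩/kT = ln(1.0557) + 0.0029722/0.0195 = 0.054204 + 0.15242 = 0.207.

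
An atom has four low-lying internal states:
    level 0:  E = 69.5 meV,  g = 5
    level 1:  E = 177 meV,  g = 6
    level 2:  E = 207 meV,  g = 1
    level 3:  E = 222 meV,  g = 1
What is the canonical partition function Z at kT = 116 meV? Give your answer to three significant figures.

Z = 4.37

Eᵢ/kT = 0.59914, 1.5259, 1.7845, 1.9138.
Z = Σ gᵢe^(−Eᵢ/kT) = 5·e^(−0.59914) + 6·e^(−1.5259) + 1·e^(−1.7845) + 1·e^(−1.9138) = 2.7464 + 1.3046 + 0.16788 + 0.14752 = 4.3664.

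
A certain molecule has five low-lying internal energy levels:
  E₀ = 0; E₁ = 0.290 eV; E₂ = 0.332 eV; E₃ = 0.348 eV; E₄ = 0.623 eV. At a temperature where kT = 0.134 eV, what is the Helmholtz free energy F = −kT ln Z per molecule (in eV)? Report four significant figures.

-0.03338 eV

Eᵢ/kT = 0, 2.16418, 2.47761, 2.59701, 4.64925.
Z = Σ e^(−Eᵢ/kT) = e^(−0) + e^(−2.16418) + e^(−2.47761) + e^(−2.59701) + e^(−4.64925) = 1.00000 + 0.114844 + 0.0839436 + 0.0744960 + 0.00956878 = 1.28285.
F = −kT ln Z = −0.134 × ln(1.28285) = −0.134 × 0.249084 = -0.03338 eV.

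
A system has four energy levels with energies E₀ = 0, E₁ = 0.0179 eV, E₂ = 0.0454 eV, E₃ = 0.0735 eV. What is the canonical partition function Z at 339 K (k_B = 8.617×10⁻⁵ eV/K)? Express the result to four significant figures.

Z = 1.834

k_BT = 8.617×10⁻⁵ × 339 K = 0.0292116 eV.
Eᵢ/kT = 0, 0.612770, 1.55418, 2.51612.
Z = Σ e^(−Eᵢ/kT) = e^(−0) + e^(−0.612770) + e^(−1.55418) + e^(−2.51612) = 1.00000 + 0.541848 + 0.211363 + 0.0807724 = 1.83398.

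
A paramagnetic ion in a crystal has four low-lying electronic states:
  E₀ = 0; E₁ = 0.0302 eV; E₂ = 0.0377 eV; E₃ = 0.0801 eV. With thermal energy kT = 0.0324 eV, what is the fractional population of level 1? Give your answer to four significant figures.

Eᵢ/kT = 0, 0.932099, 1.16358, 2.47222.
Z = Σ e^(−Eᵢ/kT) = e^(−0) + e^(−0.932099) + e^(−1.16358) + e^(−2.47222) = 1.00000 + 0.393726 + 0.312366 + 0.0843973 = 1.79049.
P₁ = e^(−E₁/kT) / Z = 0.393726/1.79049 = 0.2199.

0.2199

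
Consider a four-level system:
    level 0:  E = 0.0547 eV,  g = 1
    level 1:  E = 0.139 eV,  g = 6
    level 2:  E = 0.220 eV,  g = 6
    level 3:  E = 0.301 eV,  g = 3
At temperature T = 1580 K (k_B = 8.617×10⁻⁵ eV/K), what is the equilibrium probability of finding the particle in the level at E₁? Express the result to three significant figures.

k_BT = 8.617×10⁻⁵ × 1580 K = 0.13615 eV.
Eᵢ/kT = 0.40176, 1.0209, 1.6159, 2.2108.
Z = Σ gᵢe^(−Eᵢ/kT) = 1·e^(−0.40176) + 6·e^(−1.0209) + 6·e^(−1.6159) + 3·e^(−2.2108) = 0.66914 + 2.1616 + 1.1923 + 0.32884 = 4.3519.
P₁ = g₁ e^(−E₁/kT) / Z = 2.1616/4.3519 = 0.497.

0.497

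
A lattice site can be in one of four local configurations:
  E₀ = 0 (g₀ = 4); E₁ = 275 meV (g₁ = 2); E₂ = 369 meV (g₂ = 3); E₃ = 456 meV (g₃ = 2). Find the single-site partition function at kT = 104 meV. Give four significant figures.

Z = 4.253

Eᵢ/kT = 0, 2.64423, 3.54808, 4.38462.
Z = Σ gᵢe^(−Eᵢ/kT) = 4·e^(−0) + 2·e^(−2.64423) + 3·e^(−3.54808) + 2·e^(−4.38462) = 4.00000 + 0.142120 + 0.0863395 + 0.0249352 = 4.25339.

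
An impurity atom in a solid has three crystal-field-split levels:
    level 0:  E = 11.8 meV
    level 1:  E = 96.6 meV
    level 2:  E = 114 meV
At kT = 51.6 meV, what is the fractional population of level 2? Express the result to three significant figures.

Eᵢ/kT = 0.22868, 1.8721, 2.2093.
Z = Σ e^(−Eᵢ/kT) = e^(−0.22868) + e^(−1.8721) + e^(−2.2093) = 0.79558 + 0.15380 + 0.10978 = 1.0592.
P₂ = e^(−E₂/kT) / Z = 0.10978/1.0592 = 0.104.

0.104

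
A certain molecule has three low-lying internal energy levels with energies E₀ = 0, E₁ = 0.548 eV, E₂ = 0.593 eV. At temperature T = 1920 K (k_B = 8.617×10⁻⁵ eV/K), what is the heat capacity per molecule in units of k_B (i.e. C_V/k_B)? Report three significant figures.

0.668

k_BT = 8.617×10⁻⁵ × 1920 K = 0.16545 eV.
Eᵢ/kT = 0, 3.3122, 3.5842.
Z = Σ e^(−Eᵢ/kT) = e^(−0) + e^(−3.3122) + e^(−3.5842) = 1.0000 + 0.036436 + 0.027759 = 1.0642.
⟨E⟩ = 0.034230 eV, ⟨E²⟩ = 0.019454 eV².
C_V/k_B = (⟨E²⟩ − ⟨E⟩²)/(kT)² = (0.019454 − 0.0011717)/0.027374 = 0.668.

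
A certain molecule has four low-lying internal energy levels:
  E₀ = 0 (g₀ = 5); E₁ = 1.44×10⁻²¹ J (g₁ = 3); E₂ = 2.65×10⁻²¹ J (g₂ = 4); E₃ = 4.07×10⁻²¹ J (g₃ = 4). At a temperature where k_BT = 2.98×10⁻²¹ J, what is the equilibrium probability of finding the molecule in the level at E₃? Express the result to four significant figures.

Eᵢ/kT = 0, 0.483221, 0.889262, 1.36577.
Z = Σ gᵢe^(−Eᵢ/kT) = 5·e^(−0) + 3·e^(−0.483221) + 4·e^(−0.889262) + 4·e^(−1.36577) = 5.00000 + 1.85038 + 1.64384 + 1.02074 = 9.51496.
P₃ = g₃ e^(−E₃/kT) / Z = 1.02074/9.51496 = 0.1073.

0.1073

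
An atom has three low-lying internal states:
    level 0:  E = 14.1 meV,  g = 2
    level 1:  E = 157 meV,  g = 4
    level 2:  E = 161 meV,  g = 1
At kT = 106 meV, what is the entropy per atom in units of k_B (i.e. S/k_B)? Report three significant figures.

Eᵢ/kT = 0.13302, 1.4811, 1.5189.
Z = Σ gᵢe^(−Eᵢ/kT) = 2·e^(−0.13302) + 4·e^(−1.4811) + 1·e^(−1.5189) = 1.7509 + 0.90955 + 0.21895 = 2.8794.
⟨E⟩ = Σ EᵢPᵢ = 70.410 meV.
S/k_B = ln Z + ⟨E⟩/kT = ln(2.8794) + 70.410/106 = 1.0576 + 0.66425 = 1.72.

1.72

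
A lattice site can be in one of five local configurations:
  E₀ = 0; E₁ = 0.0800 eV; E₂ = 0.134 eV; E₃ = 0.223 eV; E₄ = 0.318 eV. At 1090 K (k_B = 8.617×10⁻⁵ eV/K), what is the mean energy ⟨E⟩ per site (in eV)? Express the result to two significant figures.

k_BT = 8.617×10⁻⁵ × 1090 K = 0.09393 eV.
Eᵢ/kT = 0, 0.8517, 1.427, 2.374, 3.385.
Z = Σ e^(−Eᵢ/kT) = e^(−0) + e^(−0.8517) + e^(−1.427) + e^(−2.374) + e^(−3.385) = 1.000 + 0.4267 + 0.2400 + 0.09311 + 0.03388 = 1.794.
⟨E⟩ = Σ Eᵢ e^(−Eᵢ/kT) / Z = (0·1.000 + 0.0800·0.4267 + 0.134·0.2400 + 0.223·0.09311 + 0.318·0.03388) / 1.794 = 0.055 eV.

0.055 eV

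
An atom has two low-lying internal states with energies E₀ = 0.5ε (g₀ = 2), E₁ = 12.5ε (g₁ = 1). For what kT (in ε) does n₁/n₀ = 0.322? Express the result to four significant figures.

27.27 ε

n₁/n₀ = (g₁/g₀) exp[−(E₁−E₀)/kT] = 0.322.
⇒ (E₁−E₀)/kT = ln((1/2)/0.322) = ln(1.55280) = 0.440060.
kT = 12.0ε / 0.440060 = 27.27 ε.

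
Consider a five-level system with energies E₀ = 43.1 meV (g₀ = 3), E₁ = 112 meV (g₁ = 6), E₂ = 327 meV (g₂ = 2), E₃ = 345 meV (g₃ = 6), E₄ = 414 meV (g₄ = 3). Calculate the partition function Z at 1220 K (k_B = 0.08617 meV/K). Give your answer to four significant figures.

Z = 4.432

k_BT = 0.08617 × 1220 K = 105.127 meV.
Eᵢ/kT = 0.409980, 1.06538, 3.11052, 3.28174, 3.93809.
Z = Σ gᵢe^(−Eᵢ/kT) = 3·e^(−0.409980) + 6·e^(−1.06538) + 2·e^(−3.11052) + 6·e^(−3.28174) + 3·e^(−3.93809) = 1.99099 + 2.06758 + 0.0891555 + 0.225377 + 0.0584562 = 4.43156.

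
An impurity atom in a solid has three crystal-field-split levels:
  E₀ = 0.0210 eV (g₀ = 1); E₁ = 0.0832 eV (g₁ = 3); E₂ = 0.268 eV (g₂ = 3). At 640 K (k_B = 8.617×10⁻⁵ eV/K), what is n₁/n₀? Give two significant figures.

k_BT = 8.617×10⁻⁵ × 640 K = 0.05515 eV.
n₁/n₀ = (g₁/g₀) exp[−(E₁−E₀)/kT] = (3/1) × exp(−(0.0622 eV)/(0.05515 eV)) = (3/1) × exp(-1.128) = 0.97.

0.97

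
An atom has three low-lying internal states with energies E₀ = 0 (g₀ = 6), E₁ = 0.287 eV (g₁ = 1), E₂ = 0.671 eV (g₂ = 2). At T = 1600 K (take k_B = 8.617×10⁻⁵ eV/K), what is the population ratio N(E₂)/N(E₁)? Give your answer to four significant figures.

k_BT = 8.617×10⁻⁵ × 1600 K = 0.137872 eV.
n₂/n₁ = (g₂/g₁) exp[−(E₂−E₁)/kT] = (2/1) × exp(−(0.384 eV)/(0.137872 eV)) = (2/1) × exp(-2.78519) = 0.1234.

0.1234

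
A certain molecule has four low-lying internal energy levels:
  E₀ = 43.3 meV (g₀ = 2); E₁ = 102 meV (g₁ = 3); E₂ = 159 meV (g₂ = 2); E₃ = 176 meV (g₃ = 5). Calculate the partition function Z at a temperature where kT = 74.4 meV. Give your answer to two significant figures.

Eᵢ/kT = 0.5820, 1.371, 2.137, 2.366.
Z = Σ gᵢe^(−Eᵢ/kT) = 2·e^(−0.5820) + 3·e^(−1.371) + 2·e^(−2.137) + 5·e^(−2.366) = 1.118 + 0.7616 + 0.2360 + 0.4693 = 2.585.

Z = 2.6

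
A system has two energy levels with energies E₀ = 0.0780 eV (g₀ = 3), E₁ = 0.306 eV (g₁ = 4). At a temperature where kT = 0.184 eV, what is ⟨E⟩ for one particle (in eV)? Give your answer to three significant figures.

0.142 eV

Eᵢ/kT = 0.42391, 1.6630.
Z = Σ gᵢe^(−Eᵢ/kT) = 3·e^(−0.42391) + 4·e^(−1.6630) = 1.9634 + 0.75828 = 2.7217.
⟨E⟩ = Σ Eᵢ gᵢe^(−Eᵢ/kT) / Z = (0.0780·1.9634 + 0.306·0.75828) / 2.7217 = 0.142 eV.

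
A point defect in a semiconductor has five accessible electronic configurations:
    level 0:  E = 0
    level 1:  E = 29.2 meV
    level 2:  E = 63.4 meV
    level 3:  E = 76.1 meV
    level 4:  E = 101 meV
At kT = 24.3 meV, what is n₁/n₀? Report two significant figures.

n₁/n₀ = exp[−(E₁−E₀)/kT] = exp(−(29.2 meV)/(24.3 meV)) = exp(-1.202) = 0.30.

0.30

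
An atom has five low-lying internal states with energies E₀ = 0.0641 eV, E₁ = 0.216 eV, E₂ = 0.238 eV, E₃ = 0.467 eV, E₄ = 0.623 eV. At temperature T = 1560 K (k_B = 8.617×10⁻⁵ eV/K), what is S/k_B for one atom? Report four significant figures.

1.071

k_BT = 8.617×10⁻⁵ × 1560 K = 0.134425 eV.
Eᵢ/kT = 0.476846, 1.60684, 1.77050, 3.47406, 4.63455.
Z = Σ e^(−Eᵢ/kT) = e^(−0.476846) + e^(−1.60684) + e^(−1.77050) + e^(−3.47406) + e^(−4.63455) = 0.620738 + 0.200520 + 0.170248 + 0.0309910 + 0.00971048 = 1.03221.
⟨E⟩ = Σ EᵢPᵢ = 0.139645 eV.
S/k_B = ln Z + ⟨E⟩/kT = ln(1.03221) + 0.139645/0.134425 = 0.0317021 + 1.03883 = 1.071.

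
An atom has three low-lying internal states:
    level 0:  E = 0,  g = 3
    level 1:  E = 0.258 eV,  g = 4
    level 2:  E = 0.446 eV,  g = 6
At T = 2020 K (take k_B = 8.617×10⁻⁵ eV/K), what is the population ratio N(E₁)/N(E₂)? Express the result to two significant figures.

2.0

k_BT = 8.617×10⁻⁵ × 2020 K = 0.1741 eV.
n₁/n₂ = (g₁/g₂) exp[−(E₁−E₂)/kT] = (4/6) × exp(−(-0.188 eV)/(0.1741 eV)) = (4/6) × exp(1.080) = 2.0.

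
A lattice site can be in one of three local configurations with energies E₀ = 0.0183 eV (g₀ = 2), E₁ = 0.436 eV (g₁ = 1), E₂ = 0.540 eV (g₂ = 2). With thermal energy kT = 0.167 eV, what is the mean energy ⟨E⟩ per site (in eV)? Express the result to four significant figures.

0.05523 eV

Eᵢ/kT = 0.109581, 2.61078, 3.23353.
Z = Σ gᵢe^(−Eᵢ/kT) = 2·e^(−0.109581) + 1·e^(−2.61078) + 2·e^(−3.23353) = 1.79242 + 0.0734772 + 0.0788362 = 1.94473.
⟨E⟩ = Σ Eᵢ gᵢe^(−Eᵢ/kT) / Z = (0.0183·1.79242 + 0.436·0.0734772 + 0.540·0.0788362) / 1.94473 = 0.05523 eV.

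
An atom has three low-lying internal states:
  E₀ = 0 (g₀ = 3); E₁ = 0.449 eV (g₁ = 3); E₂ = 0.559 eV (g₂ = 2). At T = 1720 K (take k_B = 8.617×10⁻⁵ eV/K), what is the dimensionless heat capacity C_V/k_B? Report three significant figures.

0.585

k_BT = 8.617×10⁻⁵ × 1720 K = 0.14821 eV.
Eᵢ/kT = 0, 3.0295, 3.7717.
Z = Σ gᵢe^(−Eᵢ/kT) = 3·e^(−0) + 3·e^(−3.0295) + 2·e^(−3.7717) = 3.0000 + 0.14502 + 0.046026 = 3.1910.
⟨E⟩ = 0.028468 eV, ⟨E²⟩ = 0.013669 eV².
C_V/k_B = (⟨E²⟩ − ⟨E⟩²)/(kT)² = (0.013669 − 0.00081043)/0.021966 = 0.585.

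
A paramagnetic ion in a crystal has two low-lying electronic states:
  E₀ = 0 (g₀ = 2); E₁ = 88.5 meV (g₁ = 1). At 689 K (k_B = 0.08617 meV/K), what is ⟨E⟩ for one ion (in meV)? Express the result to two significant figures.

k_BT = 0.08617 × 689 K = 59.37 meV.
Eᵢ/kT = 0, 1.491.
Z = Σ gᵢe^(−Eᵢ/kT) = 2·e^(−0) + 1·e^(−1.491) = 2.000 + 0.2251 = 2.225.
⟨E⟩ = Σ Eᵢ gᵢe^(−Eᵢ/kT) / Z = (0·2.000 + 88.5·0.2251) / 2.225 = 9.0 meV.

9.0 meV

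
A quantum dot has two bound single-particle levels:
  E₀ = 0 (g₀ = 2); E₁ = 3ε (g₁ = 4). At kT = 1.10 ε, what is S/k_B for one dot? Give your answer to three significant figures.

1.13

Eᵢ/kT = 0, 2.7273.
Z = Σ gᵢe^(−Eᵢ/kT) = 2·e^(−0) + 4·e^(−2.7273) = 2.0000 + 0.26158 = 2.2616.
⟨E⟩ = Σ EᵢPᵢ = 0.34698 ε.
S/k_B = ln Z + ⟨E⟩/kT = ln(2.2616) + 0.34698/1.10 = 0.81607 + 0.31544 = 1.13.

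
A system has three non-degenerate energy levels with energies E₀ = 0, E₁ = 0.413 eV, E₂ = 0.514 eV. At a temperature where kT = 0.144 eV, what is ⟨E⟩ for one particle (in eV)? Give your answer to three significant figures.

0.0350 eV

Eᵢ/kT = 0, 2.8681, 3.5694.
Z = Σ e^(−Eᵢ/kT) = e^(−0) + e^(−2.8681) + e^(−3.5694) = 1.0000 + 0.056807 + 0.028173 = 1.0850.
⟨E⟩ = Σ Eᵢ e^(−Eᵢ/kT) / Z = (0·1.0000 + 0.413·0.056807 + 0.514·0.028173) / 1.0850 = 0.0350 eV.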